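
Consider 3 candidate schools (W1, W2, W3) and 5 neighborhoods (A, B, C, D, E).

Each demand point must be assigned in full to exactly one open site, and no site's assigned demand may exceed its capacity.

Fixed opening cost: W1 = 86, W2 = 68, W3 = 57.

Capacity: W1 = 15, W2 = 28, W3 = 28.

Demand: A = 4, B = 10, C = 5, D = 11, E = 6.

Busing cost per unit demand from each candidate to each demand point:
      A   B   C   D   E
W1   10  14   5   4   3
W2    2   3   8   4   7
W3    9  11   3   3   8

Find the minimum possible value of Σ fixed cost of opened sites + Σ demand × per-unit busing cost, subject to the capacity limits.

Open {W2, W3}; cheapest assignment that respects the capacities:
  W2 (cap 28, load 20): A, B, E — cost 4×2 + 10×3 + 6×7 = 80
  W3 (cap 28, load 16): C, D — cost 5×3 + 11×3 = 48
  Shipping 128, fixed 125 → total 253.
  Any other capacity-feasible assignment to {W2, W3} ships for at least 128.
Compare {W1, W2}: its best feasible assignment gives total 279.
Compare {W1, W2, W3}: its best feasible assignment gives total 315.
Every other set of open sites that can feasibly serve all demand totals ≥ 279 even under its best assignment. Minimum: 253.

253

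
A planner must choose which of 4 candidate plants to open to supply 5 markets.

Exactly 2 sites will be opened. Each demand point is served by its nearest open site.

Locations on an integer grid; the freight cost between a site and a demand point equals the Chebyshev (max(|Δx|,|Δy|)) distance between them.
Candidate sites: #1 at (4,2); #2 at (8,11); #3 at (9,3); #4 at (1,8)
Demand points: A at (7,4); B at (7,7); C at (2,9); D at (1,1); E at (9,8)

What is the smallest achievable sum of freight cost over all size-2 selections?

Open {#1, #4}.
  A→#1 3, B→#1 5, C→#4 1, D→#1 3, E→#1 6  ⇒ total 18.
Compare {#1, #2}: total 19.
Compare {#3, #4}: total 19.
No size-2 selection does better; minimum is 18.

18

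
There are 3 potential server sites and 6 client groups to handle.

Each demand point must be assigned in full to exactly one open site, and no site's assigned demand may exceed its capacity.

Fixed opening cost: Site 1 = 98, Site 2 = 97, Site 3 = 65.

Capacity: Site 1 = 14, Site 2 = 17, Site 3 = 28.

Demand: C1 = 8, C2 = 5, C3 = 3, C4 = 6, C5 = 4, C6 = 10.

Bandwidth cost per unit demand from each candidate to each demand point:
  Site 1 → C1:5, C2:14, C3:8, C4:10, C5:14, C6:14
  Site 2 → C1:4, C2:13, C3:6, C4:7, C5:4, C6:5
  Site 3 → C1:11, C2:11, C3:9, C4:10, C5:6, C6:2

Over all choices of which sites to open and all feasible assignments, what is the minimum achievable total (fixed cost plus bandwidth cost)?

353

Open {Site 2, Site 3}; cheapest assignment that respects the capacities:
  Site 2 (cap 17, load 17): C1, C3, C4 — cost 8×4 + 3×6 + 6×7 = 92
  Site 3 (cap 28, load 19): C2, C5, C6 — cost 5×11 + 4×6 + 10×2 = 99
  Shipping 191, fixed 162 → total 353.
  Any other capacity-feasible assignment to {Site 2, Site 3} ships for at least 191.
Compare {Site 1, Site 3}: its best feasible assignment gives total 386.
Compare {Site 1, Site 2, Site 3}: its best feasible assignment gives total 451.
Every other set of open sites that can feasibly serve all demand totals ≥ 386 even under its best assignment. Minimum: 353.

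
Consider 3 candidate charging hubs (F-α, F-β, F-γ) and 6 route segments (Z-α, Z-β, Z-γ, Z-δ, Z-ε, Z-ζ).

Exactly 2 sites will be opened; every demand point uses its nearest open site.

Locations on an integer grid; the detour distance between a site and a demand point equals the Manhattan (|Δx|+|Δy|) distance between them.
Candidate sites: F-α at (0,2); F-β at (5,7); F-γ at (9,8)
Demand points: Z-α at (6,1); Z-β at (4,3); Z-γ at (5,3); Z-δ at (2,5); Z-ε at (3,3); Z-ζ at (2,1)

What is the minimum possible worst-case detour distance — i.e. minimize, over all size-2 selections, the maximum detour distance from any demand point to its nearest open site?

7

Open {F-α, F-β}.
  Farthest demand point is Z-α at detour distance 7 (to F-α); all others are ≤ 7.
With {F-α, F-γ} the worst case is 7.
With {F-β, F-γ} the worst case is 9.
No size-2 selection achieves below 7.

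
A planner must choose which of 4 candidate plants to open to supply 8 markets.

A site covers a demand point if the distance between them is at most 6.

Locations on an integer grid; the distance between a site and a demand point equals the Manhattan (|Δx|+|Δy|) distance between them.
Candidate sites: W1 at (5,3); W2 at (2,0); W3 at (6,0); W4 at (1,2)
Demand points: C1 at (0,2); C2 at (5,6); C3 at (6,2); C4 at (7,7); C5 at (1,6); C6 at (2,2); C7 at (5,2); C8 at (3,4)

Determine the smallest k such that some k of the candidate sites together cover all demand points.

2

Coverage sets (demand points within 6 of each site):
  W1: {C1, C2, C3, C4, C6, C7, C8}
  W2: {C1, C3, C6, C7, C8}
  W3: {C3, C6, C7}
  W4: {C1, C3, C5, C6, C7, C8}
No single site covers all 8 demand points.
But {W1, W4} covers everything, so the minimum is 2.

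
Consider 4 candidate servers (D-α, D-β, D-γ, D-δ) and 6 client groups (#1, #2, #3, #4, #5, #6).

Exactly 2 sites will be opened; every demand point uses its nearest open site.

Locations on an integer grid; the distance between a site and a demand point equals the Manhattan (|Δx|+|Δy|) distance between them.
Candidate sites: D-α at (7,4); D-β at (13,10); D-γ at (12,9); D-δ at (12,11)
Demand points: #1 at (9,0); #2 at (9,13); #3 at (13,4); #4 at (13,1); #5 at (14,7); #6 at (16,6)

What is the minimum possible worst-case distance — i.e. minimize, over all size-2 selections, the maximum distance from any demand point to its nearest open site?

Open {D-α, D-β}.
  Farthest demand point is #4 at distance 9 (to D-α); all others are ≤ 9.
With {D-α, D-γ} the worst case is 9.
With {D-α, D-δ} the worst case is 9.
No size-2 selection achieves below 9.

9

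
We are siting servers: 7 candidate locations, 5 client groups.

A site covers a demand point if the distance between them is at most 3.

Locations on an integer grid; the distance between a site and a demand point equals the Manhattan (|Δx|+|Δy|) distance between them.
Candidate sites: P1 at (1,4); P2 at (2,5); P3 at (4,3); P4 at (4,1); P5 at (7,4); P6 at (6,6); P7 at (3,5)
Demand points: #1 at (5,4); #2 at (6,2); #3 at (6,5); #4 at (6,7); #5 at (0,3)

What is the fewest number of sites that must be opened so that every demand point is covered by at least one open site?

Coverage sets (demand points within 3 of each site):
  P1: {#5}
  P2: {}
  P3: {#1, #2}
  P4: {#2}
  P5: {#1, #2, #3}
  P6: {#1, #3, #4}
  P7: {#1, #3}
No 2 sites suffice: every size-2 union leaves at least one demand point uncovered.
But {P1, P3, P6} covers everything, so the minimum is 3.

3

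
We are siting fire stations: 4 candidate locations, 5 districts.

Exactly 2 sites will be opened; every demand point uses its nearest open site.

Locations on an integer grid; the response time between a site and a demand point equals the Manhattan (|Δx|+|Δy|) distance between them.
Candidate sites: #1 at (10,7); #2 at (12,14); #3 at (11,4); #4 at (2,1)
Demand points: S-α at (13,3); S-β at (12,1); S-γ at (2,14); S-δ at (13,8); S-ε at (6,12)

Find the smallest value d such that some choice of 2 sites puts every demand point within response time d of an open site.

Open {#1, #2}.
  Farthest demand point is S-γ at response time 10 (to #2); all others are ≤ 10.
With {#2, #3} the worst case is 10.
With {#2, #4} the worst case is 12.
No size-2 selection achieves below 10.

10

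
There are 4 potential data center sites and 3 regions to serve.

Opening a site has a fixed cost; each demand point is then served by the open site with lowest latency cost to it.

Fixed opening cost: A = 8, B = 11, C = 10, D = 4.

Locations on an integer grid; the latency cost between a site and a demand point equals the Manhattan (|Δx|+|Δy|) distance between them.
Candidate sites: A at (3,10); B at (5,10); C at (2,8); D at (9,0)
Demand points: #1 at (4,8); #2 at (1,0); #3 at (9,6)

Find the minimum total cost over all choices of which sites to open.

29

Open {A, D}: assign each demand point to its cheapest open site.
  #1→A 3, #2→D 8, #3→D 6
  latency cost 17, fixed 12 → total 29.
Compare {C}: latency cost 20 + fixed 10 = 30.
Compare {C, D}: latency cost 16 + fixed 14 = 30.
Compare {D}: latency cost 27 + fixed 4 = 31.
All other subsets cost ≥ 30. Minimum total cost: 29.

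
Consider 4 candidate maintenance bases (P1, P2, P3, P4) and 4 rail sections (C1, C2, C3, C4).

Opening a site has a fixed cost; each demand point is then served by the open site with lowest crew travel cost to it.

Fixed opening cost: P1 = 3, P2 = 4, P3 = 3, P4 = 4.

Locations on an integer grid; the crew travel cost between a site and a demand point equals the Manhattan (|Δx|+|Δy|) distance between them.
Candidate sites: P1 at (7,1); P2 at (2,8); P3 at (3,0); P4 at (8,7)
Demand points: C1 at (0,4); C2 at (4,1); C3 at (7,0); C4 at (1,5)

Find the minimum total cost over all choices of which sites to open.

21

Open {P1, P2}: assign each demand point to its cheapest open site.
  C1→P2 6, C2→P1 3, C3→P1 1, C4→P2 4
  crew travel cost 14, fixed 7 → total 21.
Compare {P3}: crew travel cost 20 + fixed 3 = 23.
Compare {P1, P3}: crew travel cost 17 + fixed 6 = 23.
Compare {P2, P3}: crew travel cost 16 + fixed 7 = 23.
All other subsets cost ≥ 23. Minimum total cost: 21.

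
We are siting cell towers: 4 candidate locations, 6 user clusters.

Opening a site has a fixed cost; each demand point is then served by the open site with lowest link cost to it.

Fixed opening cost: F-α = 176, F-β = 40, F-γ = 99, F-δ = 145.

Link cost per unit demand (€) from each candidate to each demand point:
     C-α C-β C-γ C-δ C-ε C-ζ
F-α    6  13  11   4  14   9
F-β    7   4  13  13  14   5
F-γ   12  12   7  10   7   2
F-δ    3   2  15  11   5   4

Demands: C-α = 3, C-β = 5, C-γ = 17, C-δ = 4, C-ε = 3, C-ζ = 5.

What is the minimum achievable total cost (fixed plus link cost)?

Open {F-β, F-γ}: assign each demand point to its cheapest open site.
  C-α→F-β 3×7=21, C-β→F-β 5×4=20, C-γ→F-γ 17×7=119, C-δ→F-γ 4×10=40, C-ε→F-γ 3×7=21, C-ζ→F-γ 5×2=10
  link cost 231, fixed 139 → total 370.
Compare {F-γ}: link cost 286 + fixed 99 = 385.
Compare {F-β}: link cost 381 + fixed 40 = 421.
Compare {F-γ, F-δ}: link cost 203 + fixed 244 = 447.
All other subsets cost ≥ 385. Minimum total cost: 370.

370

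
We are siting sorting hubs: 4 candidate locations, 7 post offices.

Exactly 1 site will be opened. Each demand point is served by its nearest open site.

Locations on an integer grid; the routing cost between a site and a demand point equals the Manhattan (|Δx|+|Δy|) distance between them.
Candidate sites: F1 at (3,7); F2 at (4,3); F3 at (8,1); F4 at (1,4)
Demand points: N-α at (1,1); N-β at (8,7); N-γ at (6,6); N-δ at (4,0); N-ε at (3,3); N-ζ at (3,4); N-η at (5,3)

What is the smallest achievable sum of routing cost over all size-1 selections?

Open {F2}.
  N-α→F2 5, N-β→F2 8, N-γ→F2 5, N-δ→F2 3, N-ε→F2 1, N-ζ→F2 2, N-η→F2 1  ⇒ total 25.
Compare {F4}: total 37.
Compare {F1}: total 38.
No size-1 selection does better; minimum is 25.

25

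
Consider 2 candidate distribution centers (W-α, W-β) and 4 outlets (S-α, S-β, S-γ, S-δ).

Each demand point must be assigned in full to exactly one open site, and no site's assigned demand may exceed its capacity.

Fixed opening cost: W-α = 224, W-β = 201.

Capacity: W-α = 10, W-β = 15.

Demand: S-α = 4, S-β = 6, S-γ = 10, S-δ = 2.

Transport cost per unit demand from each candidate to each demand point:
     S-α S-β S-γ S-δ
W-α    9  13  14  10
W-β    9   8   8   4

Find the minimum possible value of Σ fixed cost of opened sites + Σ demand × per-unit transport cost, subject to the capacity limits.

627

Open {W-α, W-β}; cheapest assignment that respects the capacities:
  W-α (cap 10, load 10): S-α, S-β — cost 4×9 + 6×13 = 114
  W-β (cap 15, load 12): S-γ, S-δ — cost 10×8 + 2×4 = 88
  Shipping 202, fixed 425 → total 627.
  Any other capacity-feasible assignment to {W-α, W-β} ships for at least 202.
Total demand is 22 and no other set of sites has combined capacity ≥ 22, so {W-α, W-β} is the only feasible choice of open sites. Minimum: 627.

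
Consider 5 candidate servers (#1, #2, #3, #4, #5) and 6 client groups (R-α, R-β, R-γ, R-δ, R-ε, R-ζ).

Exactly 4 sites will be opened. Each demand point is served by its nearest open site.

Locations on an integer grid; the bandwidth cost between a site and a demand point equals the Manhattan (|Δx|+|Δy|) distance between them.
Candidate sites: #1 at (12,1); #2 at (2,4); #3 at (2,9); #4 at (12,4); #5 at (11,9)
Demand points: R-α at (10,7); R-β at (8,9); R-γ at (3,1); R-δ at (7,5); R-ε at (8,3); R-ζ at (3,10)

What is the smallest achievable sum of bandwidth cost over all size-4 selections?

23

Open {#2, #3, #4, #5}.
  R-α→#5 3, R-β→#5 3, R-γ→#2 4, R-δ→#2 6, R-ε→#4 5, R-ζ→#3 2  ⇒ total 23.
Compare {#1, #2, #3, #5}: total 24.
Compare {#1, #2, #3, #4}: total 28.
No size-4 selection does better; minimum is 23.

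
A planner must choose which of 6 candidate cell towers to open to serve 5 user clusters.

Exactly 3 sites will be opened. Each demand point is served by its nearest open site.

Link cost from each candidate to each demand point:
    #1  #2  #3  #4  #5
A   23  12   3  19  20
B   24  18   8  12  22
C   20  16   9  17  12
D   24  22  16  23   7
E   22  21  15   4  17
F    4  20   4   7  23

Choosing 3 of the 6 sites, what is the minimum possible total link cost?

Open {A, D, F}.
  #1→F 4, #2→A 12, #3→A 3, #4→F 7, #5→D 7  ⇒ total 33.
Compare {A, C, F}: total 38.
Compare {C, D, F}: total 38.
No size-3 selection does better; minimum is 33.

33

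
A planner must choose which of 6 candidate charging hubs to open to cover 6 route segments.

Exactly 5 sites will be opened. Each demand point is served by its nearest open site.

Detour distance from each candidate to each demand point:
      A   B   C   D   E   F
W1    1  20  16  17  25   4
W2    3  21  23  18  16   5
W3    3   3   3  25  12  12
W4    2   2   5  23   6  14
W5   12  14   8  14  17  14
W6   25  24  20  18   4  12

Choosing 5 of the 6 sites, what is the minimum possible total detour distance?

Open {W1, W3, W4, W5, W6}.
  A→W1 1, B→W4 2, C→W3 3, D→W5 14, E→W6 4, F→W1 4  ⇒ total 28.
Compare {W1, W2, W3, W5, W6}: total 29.
Compare {W1, W2, W3, W4, W5}: total 30.
No size-5 selection does better; minimum is 28.

28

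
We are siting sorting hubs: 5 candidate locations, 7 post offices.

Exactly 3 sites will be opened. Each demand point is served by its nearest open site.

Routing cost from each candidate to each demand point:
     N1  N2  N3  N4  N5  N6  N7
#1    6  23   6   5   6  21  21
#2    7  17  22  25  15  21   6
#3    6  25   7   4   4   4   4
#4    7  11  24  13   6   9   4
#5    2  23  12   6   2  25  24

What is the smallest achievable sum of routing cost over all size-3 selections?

Open {#3, #4, #5}.
  N1→#5 2, N2→#4 11, N3→#3 7, N4→#3 4, N5→#5 2, N6→#3 4, N7→#3 4  ⇒ total 34.
Compare {#1, #3, #4}: total 39.
Compare {#1, #4, #5}: total 39.
No size-3 selection does better; minimum is 34.

34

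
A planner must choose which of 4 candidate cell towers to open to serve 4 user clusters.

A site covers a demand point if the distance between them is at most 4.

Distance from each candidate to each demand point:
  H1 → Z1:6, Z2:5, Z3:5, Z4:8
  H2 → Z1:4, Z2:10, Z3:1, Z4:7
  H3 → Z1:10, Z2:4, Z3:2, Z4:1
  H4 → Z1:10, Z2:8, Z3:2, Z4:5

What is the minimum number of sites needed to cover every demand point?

2

Coverage sets (demand points within 4 of each site):
  H1: {}
  H2: {Z1, Z3}
  H3: {Z2, Z3, Z4}
  H4: {Z3}
No single site covers all 4 demand points.
But {H2, H3} covers everything, so the minimum is 2.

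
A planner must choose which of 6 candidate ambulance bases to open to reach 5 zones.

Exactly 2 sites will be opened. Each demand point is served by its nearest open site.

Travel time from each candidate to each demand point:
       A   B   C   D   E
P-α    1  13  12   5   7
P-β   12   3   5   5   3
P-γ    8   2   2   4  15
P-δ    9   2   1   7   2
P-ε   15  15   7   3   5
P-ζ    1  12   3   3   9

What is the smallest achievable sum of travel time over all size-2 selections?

9

Open {P-δ, P-ζ}.
  A→P-ζ 1, B→P-δ 2, C→P-δ 1, D→P-ζ 3, E→P-δ 2  ⇒ total 9.
Compare {P-α, P-δ}: total 11.
Compare {P-β, P-ζ}: total 13.
No size-2 selection does better; minimum is 9.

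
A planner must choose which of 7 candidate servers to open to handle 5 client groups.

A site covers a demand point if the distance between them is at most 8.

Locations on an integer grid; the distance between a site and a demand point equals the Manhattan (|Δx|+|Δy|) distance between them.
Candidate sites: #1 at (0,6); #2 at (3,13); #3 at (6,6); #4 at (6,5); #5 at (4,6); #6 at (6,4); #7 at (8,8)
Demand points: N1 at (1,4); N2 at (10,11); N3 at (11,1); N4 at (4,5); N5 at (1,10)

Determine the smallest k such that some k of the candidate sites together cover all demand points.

3

Coverage sets (demand points within 8 of each site):
  #1: {N1, N4, N5}
  #2: {N5}
  #3: {N1, N4}
  #4: {N1, N4}
  #5: {N1, N4, N5}
  #6: {N1, N3, N4}
  #7: {N2, N4}
No 2 sites suffice: every size-2 union leaves at least one demand point uncovered.
But {#1, #6, #7} covers everything, so the minimum is 3.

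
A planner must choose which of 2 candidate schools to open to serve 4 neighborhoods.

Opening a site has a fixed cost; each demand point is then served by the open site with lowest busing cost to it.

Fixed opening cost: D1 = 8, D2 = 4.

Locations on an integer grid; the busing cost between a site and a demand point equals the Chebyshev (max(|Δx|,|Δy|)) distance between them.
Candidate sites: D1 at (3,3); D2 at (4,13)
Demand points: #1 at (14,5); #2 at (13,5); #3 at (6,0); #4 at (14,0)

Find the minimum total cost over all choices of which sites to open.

Open {D1}: assign each demand point to its cheapest open site.
  #1→D1 11, #2→D1 10, #3→D1 3, #4→D1 11
  busing cost 35, fixed 8 → total 43.
Compare {D1, D2}: busing cost 33 + fixed 12 = 45.
Compare {D2}: busing cost 45 + fixed 4 = 49.

43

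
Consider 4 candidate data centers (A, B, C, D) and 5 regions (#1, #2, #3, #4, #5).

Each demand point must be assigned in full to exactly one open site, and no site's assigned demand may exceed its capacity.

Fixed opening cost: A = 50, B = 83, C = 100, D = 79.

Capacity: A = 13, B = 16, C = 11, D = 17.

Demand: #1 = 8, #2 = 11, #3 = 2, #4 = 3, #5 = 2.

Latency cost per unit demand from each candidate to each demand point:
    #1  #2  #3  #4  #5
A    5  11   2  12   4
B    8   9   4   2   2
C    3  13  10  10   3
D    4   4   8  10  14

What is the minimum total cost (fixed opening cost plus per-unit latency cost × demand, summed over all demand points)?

255

Open {A, D}; cheapest assignment that respects the capacities:
  A (cap 13, load 12): #1, #3, #5 — cost 8×5 + 2×2 + 2×4 = 52
  D (cap 17, load 14): #2, #4 — cost 11×4 + 3×10 = 74
  Shipping 126, fixed 129 → total 255.
  Any other capacity-feasible assignment to {A, D} ships for at least 126.
Compare {A, B}: its best feasible assignment gives total 286.
Compare {B, D}: its best feasible assignment gives total 288.
Every other set of open sites that can feasibly serve all demand totals ≥ 286 even under its best assignment. Minimum: 255.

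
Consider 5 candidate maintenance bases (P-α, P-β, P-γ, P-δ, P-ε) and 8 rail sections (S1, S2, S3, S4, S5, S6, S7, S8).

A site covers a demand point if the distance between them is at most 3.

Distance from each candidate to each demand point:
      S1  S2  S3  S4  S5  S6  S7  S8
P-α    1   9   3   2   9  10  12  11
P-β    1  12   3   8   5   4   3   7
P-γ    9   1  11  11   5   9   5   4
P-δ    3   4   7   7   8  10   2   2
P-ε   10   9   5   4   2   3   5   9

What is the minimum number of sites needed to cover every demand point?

4

Coverage sets (demand points within 3 of each site):
  P-α: {S1, S3, S4}
  P-β: {S1, S3, S7}
  P-γ: {S2}
  P-δ: {S1, S7, S8}
  P-ε: {S5, S6}
No 3 sites suffice: every size-3 union leaves at least one demand point uncovered.
But {P-α, P-γ, P-δ, P-ε} covers everything, so the minimum is 4.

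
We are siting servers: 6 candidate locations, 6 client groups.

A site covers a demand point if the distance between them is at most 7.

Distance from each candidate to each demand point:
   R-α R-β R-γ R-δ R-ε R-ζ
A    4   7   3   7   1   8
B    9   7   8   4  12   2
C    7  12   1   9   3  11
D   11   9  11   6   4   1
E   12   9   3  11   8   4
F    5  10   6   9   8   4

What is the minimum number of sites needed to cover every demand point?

2

Coverage sets (demand points within 7 of each site):
  A: {R-α, R-β, R-γ, R-δ, R-ε}
  B: {R-β, R-δ, R-ζ}
  C: {R-α, R-γ, R-ε}
  D: {R-δ, R-ε, R-ζ}
  E: {R-γ, R-ζ}
  F: {R-α, R-γ, R-ζ}
No single site covers all 6 demand points.
But {A, B} covers everything, so the minimum is 2.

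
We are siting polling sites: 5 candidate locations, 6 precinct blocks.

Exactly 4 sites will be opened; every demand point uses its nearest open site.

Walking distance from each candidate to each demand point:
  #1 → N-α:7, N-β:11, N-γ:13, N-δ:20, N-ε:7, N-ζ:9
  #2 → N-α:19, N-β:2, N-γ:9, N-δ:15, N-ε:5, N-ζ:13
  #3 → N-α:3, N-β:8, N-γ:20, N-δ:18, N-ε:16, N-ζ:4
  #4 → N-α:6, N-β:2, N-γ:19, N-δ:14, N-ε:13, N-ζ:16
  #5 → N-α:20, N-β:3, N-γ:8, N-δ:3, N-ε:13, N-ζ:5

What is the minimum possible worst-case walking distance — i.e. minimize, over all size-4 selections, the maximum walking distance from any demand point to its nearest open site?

Open {#1, #2, #3, #5}.
  Farthest demand point is N-γ at walking distance 8 (to #5); all others are ≤ 8.
With {#1, #2, #4, #5} the worst case is 8.
With {#1, #3, #4, #5} the worst case is 8.
No size-4 selection achieves below 8.

8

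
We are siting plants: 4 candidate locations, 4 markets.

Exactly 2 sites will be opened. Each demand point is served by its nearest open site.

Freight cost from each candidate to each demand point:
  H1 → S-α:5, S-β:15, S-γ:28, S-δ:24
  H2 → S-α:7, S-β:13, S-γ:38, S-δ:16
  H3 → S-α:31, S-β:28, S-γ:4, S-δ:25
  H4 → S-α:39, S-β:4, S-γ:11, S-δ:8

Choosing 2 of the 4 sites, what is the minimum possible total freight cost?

28

Open {H1, H4}.
  S-α→H1 5, S-β→H4 4, S-γ→H4 11, S-δ→H4 8  ⇒ total 28.
Compare {H2, H4}: total 30.
Compare {H2, H3}: total 40.
No size-2 selection does better; minimum is 28.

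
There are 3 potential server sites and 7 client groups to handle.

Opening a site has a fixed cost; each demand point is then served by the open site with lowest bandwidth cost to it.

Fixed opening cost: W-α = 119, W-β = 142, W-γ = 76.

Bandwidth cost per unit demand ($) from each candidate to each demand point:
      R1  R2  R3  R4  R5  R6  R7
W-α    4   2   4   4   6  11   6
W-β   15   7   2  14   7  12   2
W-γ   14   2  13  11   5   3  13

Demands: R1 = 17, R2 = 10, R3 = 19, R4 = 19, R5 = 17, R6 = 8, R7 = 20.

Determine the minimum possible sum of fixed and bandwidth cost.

664

Open {W-α, W-γ}: assign each demand point to its cheapest open site.
  R1→W-α 17×4=68, R2→W-α 10×2=20, R3→W-α 19×4=76, R4→W-α 19×4=76, R5→W-γ 17×5=85, R6→W-γ 8×3=24, R7→W-α 20×6=120
  bandwidth cost 469, fixed 195 → total 664.
Compare {W-α}: bandwidth cost 550 + fixed 119 = 669.
Compare {W-α, W-β, W-γ}: bandwidth cost 351 + fixed 337 = 688.
Compare {W-α, W-β}: bandwidth cost 432 + fixed 261 = 693.
All other subsets cost ≥ 669. Minimum total cost: 664.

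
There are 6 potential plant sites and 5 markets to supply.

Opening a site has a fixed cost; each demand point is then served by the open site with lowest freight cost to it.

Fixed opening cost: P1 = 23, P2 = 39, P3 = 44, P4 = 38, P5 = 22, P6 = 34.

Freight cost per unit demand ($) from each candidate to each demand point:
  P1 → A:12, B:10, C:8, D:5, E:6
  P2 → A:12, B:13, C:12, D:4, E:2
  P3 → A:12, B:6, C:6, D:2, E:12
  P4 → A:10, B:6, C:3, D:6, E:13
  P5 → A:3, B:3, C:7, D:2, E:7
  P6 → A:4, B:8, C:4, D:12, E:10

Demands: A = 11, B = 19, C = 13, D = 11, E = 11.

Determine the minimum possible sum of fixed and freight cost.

272

Open {P2, P4, P5}: assign each demand point to its cheapest open site.
  A→P5 11×3=33, B→P5 19×3=57, C→P4 13×3=39, D→P5 11×2=22, E→P2 11×2=22
  freight cost 173, fixed 99 → total 272.
Compare {P2, P5, P6}: freight cost 186 + fixed 95 = 281.
Compare {P2, P5}: freight cost 225 + fixed 61 = 286.
Compare {P4, P5}: freight cost 228 + fixed 60 = 288.
All other subsets cost ≥ 281. Minimum total cost: 272.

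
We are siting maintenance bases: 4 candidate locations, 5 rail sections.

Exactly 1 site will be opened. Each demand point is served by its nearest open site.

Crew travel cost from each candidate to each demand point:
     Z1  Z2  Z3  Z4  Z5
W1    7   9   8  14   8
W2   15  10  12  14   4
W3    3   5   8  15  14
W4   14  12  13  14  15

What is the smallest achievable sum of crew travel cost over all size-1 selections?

Open {W3}.
  Z1→W3 3, Z2→W3 5, Z3→W3 8, Z4→W3 15, Z5→W3 14  ⇒ total 45.
Compare {W1}: total 46.
Compare {W2}: total 55.
No size-1 selection does better; minimum is 45.

45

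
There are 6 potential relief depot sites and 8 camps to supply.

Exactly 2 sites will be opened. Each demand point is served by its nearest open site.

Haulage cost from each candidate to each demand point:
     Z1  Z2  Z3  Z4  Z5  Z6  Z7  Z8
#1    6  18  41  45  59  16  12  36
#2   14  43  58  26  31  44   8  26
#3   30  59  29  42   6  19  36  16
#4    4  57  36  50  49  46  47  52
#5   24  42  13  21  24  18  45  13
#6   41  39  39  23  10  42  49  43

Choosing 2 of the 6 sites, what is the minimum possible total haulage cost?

Open {#1, #5}.
  Z1→#1 6, Z2→#1 18, Z3→#5 13, Z4→#5 21, Z5→#5 24, Z6→#1 16, Z7→#1 12, Z8→#5 13  ⇒ total 123.
Compare {#1, #3}: total 145.
Compare {#2, #5}: total 153.
No size-2 selection does better; minimum is 123.

123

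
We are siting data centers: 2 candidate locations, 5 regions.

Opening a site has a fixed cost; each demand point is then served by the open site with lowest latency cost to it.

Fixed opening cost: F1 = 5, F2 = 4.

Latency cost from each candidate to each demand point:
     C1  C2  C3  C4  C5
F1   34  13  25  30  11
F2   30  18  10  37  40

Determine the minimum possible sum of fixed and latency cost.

Open {F1, F2}: assign each demand point to its cheapest open site.
  C1→F2 30, C2→F1 13, C3→F2 10, C4→F1 30, C5→F1 11
  latency cost 94, fixed 9 → total 103.
Compare {F1}: latency cost 113 + fixed 5 = 118.
Compare {F2}: latency cost 135 + fixed 4 = 139.

103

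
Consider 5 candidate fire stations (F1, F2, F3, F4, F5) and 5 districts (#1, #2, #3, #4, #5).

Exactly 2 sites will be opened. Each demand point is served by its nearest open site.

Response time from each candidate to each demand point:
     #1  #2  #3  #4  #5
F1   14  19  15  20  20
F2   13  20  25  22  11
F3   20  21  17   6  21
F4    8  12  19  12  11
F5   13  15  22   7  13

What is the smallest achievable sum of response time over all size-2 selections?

Open {F3, F4}.
  #1→F4 8, #2→F4 12, #3→F3 17, #4→F3 6, #5→F4 11  ⇒ total 54.
Compare {F4, F5}: total 57.
Compare {F1, F4}: total 58.
No size-2 selection does better; minimum is 54.

54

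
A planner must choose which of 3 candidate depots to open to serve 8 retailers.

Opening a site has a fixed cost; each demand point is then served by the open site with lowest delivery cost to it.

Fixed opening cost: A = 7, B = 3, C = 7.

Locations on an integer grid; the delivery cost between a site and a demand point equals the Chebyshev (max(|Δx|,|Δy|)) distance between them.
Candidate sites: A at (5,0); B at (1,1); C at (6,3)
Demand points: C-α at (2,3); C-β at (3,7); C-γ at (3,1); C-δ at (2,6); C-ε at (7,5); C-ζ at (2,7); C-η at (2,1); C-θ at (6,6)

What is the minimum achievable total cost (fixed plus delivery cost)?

Open {B, C}: assign each demand point to its cheapest open site.
  C-α→B 2, C-β→C 4, C-γ→B 2, C-δ→C 4, C-ε→C 2, C-ζ→C 4, C-η→B 1, C-θ→C 3
  delivery cost 22, fixed 10 → total 32.
Compare {C}: delivery cost 28 + fixed 7 = 35.
Compare {B}: delivery cost 33 + fixed 3 = 36.
Compare {A, C}: delivery cost 25 + fixed 14 = 39.
All other subsets cost ≥ 35. Minimum total cost: 32.

32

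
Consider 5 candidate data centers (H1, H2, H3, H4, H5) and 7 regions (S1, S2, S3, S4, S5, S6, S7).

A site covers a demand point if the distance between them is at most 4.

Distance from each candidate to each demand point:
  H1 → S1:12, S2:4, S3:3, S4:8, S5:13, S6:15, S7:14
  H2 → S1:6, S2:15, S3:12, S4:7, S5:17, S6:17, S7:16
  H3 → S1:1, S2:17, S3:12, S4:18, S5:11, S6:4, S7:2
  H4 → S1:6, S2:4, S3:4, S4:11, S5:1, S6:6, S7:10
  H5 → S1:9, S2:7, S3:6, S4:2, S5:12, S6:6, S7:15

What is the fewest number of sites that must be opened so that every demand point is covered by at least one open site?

Coverage sets (demand points within 4 of each site):
  H1: {S2, S3}
  H2: {}
  H3: {S1, S6, S7}
  H4: {S2, S3, S5}
  H5: {S4}
No 2 sites suffice: every size-2 union leaves at least one demand point uncovered.
But {H3, H4, H5} covers everything, so the minimum is 3.

3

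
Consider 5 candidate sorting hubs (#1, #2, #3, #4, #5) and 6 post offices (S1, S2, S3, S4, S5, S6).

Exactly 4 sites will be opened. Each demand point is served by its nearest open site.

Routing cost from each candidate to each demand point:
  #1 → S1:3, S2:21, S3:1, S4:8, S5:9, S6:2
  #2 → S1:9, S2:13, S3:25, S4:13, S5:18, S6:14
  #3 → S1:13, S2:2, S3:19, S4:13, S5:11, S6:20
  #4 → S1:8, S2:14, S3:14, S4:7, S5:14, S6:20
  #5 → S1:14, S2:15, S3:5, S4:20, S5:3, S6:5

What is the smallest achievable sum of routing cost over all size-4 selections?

18

Open {#1, #3, #4, #5}.
  S1→#1 3, S2→#3 2, S3→#1 1, S4→#4 7, S5→#5 3, S6→#1 2  ⇒ total 18.
Compare {#1, #2, #3, #5}: total 19.
Compare {#1, #2, #3, #4}: total 24.
No size-4 selection does better; minimum is 18.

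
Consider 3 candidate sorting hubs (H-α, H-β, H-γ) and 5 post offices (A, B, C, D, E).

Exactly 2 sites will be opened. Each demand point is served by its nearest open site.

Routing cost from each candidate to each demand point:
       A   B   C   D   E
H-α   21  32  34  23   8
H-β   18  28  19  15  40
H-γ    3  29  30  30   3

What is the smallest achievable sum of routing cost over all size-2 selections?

Open {H-β, H-γ}.
  A→H-γ 3, B→H-β 28, C→H-β 19, D→H-β 15, E→H-γ 3  ⇒ total 68.
Compare {H-α, H-β}: total 88.
Compare {H-α, H-γ}: total 88.

68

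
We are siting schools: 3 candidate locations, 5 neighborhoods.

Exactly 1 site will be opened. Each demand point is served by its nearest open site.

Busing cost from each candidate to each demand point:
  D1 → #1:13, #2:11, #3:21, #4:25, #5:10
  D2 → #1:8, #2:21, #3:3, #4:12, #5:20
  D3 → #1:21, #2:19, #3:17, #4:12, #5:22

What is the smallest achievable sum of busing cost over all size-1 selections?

64

Open {D2}.
  #1→D2 8, #2→D2 21, #3→D2 3, #4→D2 12, #5→D2 20  ⇒ total 64.
Compare {D1}: total 80.
Compare {D3}: total 91.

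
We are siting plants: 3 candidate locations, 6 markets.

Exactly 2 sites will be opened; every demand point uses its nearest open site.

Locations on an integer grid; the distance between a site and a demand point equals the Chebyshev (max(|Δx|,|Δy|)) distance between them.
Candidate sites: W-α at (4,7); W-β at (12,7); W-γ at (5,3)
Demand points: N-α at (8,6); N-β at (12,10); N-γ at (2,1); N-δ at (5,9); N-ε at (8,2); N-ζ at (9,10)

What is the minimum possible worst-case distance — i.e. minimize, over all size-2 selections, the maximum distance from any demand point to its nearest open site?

6

Open {W-α, W-β}.
  Farthest demand point is N-γ at distance 6 (to W-α); all others are ≤ 6.
With {W-β, W-γ} the worst case is 6.
With {W-α, W-γ} the worst case is 7.
No size-2 selection achieves below 6.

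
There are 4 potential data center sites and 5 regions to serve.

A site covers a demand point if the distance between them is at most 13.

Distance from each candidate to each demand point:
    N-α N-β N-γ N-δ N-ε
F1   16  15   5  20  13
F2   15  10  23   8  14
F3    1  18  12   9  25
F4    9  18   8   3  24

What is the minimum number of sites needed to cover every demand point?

3

Coverage sets (demand points within 13 of each site):
  F1: {N-γ, N-ε}
  F2: {N-β, N-δ}
  F3: {N-α, N-γ, N-δ}
  F4: {N-α, N-γ, N-δ}
No 2 sites suffice: every size-2 union leaves at least one demand point uncovered.
But {F1, F2, F3} covers everything, so the minimum is 3.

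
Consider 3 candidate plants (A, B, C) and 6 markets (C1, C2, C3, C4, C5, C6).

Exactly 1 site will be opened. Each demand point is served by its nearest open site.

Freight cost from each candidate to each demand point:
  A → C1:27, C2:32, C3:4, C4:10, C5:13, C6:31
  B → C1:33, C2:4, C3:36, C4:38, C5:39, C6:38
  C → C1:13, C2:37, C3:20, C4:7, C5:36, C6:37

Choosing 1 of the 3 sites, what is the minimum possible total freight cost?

117

Open {A}.
  C1→A 27, C2→A 32, C3→A 4, C4→A 10, C5→A 13, C6→A 31  ⇒ total 117.
Compare {C}: total 150.
Compare {B}: total 188.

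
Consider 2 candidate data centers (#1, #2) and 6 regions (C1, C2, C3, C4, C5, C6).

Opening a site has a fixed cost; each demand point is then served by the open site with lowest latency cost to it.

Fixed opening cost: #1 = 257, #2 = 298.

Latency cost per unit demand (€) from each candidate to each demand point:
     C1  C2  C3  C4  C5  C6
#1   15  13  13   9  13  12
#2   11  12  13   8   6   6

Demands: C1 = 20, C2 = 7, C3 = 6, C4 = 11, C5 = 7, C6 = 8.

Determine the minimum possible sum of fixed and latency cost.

858

Open {#2}: assign each demand point to its cheapest open site.
  C1→#2 20×11=220, C2→#2 7×12=84, C3→#2 6×13=78, C4→#2 11×8=88, C5→#2 7×6=42, C6→#2 8×6=48
  latency cost 560, fixed 298 → total 858.
Compare {#1}: latency cost 755 + fixed 257 = 1012.
Compare {#1, #2}: latency cost 560 + fixed 555 = 1115.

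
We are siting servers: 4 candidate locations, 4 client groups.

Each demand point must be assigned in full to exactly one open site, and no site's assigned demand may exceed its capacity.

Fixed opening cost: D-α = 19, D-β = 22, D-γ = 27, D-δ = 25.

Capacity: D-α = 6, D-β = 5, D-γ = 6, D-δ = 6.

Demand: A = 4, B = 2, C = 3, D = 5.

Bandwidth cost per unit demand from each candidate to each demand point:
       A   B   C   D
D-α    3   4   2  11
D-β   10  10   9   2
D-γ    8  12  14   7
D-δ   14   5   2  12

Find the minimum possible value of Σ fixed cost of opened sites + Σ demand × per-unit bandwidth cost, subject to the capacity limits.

102

Open {D-α, D-β, D-δ}; cheapest assignment that respects the capacities:
  D-α (cap 6, load 6): A, B — cost 4×3 + 2×4 = 20
  D-β (cap 5, load 5): D — cost 5×2 = 10
  D-δ (cap 6, load 3): C — cost 3×2 = 6
  Shipping 36, fixed 66 → total 102.
  Any other capacity-feasible assignment to {D-α, D-β, D-δ} ships for at least 36.
Compare {D-α, D-β, D-γ}: its best feasible assignment gives total 124.
Compare {D-α, D-β, D-γ, D-δ}: its best feasible assignment gives total 129.
Every other set of open sites that can feasibly serve all demand totals ≥ 124 even under its best assignment. Minimum: 102.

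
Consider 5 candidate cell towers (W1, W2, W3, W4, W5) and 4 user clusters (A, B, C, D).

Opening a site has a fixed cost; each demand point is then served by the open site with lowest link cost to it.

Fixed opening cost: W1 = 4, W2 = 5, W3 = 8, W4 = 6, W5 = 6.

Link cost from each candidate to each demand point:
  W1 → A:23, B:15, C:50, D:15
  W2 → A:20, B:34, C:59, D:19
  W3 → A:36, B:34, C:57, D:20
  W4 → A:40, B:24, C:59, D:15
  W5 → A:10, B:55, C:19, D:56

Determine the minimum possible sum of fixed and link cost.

69

Open {W1, W5}: assign each demand point to its cheapest open site.
  A→W5 10, B→W1 15, C→W5 19, D→W1 15
  link cost 59, fixed 10 → total 69.
Compare {W1, W2, W5}: link cost 59 + fixed 15 = 74.
Compare {W1, W4, W5}: link cost 59 + fixed 16 = 75.
Compare {W1, W3, W5}: link cost 59 + fixed 18 = 77.
All other subsets cost ≥ 74. Minimum total cost: 69.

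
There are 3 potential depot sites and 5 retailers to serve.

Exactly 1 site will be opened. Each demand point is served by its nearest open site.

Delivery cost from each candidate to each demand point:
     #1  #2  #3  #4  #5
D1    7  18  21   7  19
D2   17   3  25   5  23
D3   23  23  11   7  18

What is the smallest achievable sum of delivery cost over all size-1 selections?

72

Open {D1}.
  #1→D1 7, #2→D1 18, #3→D1 21, #4→D1 7, #5→D1 19  ⇒ total 72.
Compare {D2}: total 73.
Compare {D3}: total 82.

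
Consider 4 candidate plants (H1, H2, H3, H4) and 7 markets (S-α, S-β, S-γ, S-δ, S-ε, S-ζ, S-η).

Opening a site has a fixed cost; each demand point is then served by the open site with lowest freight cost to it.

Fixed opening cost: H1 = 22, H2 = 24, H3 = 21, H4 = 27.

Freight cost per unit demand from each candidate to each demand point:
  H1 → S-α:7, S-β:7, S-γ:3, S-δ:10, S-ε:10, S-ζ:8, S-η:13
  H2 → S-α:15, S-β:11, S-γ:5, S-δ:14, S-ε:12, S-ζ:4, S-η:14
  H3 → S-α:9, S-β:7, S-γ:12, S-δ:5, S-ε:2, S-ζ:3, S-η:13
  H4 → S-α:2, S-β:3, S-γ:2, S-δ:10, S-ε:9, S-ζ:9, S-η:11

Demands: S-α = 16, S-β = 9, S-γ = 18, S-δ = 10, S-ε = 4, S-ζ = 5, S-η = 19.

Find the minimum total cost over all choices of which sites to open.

Open {H3, H4}: assign each demand point to its cheapest open site.
  S-α→H4 16×2=32, S-β→H4 9×3=27, S-γ→H4 18×2=36, S-δ→H3 10×5=50, S-ε→H3 4×2=8, S-ζ→H3 5×3=15, S-η→H4 19×11=209
  freight cost 377, fixed 48 → total 425.
Compare {H1, H3, H4}: freight cost 377 + fixed 70 = 447.
Compare {H2, H3, H4}: freight cost 377 + fixed 72 = 449.
Compare {H1, H2, H3, H4}: freight cost 377 + fixed 94 = 471.
All other subsets cost ≥ 447. Minimum total cost: 425.

425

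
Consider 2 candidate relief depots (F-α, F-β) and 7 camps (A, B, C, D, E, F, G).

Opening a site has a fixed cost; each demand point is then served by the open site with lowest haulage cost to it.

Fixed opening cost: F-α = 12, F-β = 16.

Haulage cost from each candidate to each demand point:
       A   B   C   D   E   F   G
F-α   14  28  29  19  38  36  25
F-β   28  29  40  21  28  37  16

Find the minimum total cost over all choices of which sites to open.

198

Open {F-α, F-β}: assign each demand point to its cheapest open site.
  A→F-α 14, B→F-α 28, C→F-α 29, D→F-α 19, E→F-β 28, F→F-α 36, G→F-β 16
  haulage cost 170, fixed 28 → total 198.
Compare {F-α}: haulage cost 189 + fixed 12 = 201.
Compare {F-β}: haulage cost 199 + fixed 16 = 215.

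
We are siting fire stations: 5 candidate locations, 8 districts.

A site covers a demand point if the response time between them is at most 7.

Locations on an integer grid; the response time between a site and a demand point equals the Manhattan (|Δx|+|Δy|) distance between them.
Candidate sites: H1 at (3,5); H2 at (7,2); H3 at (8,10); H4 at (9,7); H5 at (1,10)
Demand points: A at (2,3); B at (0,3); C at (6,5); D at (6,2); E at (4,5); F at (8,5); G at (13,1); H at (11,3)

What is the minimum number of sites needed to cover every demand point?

2

Coverage sets (demand points within 7 of each site):
  H1: {A, B, C, D, E, F}
  H2: {A, C, D, E, F, G, H}
  H3: {C, F}
  H4: {C, E, F, H}
  H5: {}
No single site covers all 8 demand points.
But {H1, H2} covers everything, so the minimum is 2.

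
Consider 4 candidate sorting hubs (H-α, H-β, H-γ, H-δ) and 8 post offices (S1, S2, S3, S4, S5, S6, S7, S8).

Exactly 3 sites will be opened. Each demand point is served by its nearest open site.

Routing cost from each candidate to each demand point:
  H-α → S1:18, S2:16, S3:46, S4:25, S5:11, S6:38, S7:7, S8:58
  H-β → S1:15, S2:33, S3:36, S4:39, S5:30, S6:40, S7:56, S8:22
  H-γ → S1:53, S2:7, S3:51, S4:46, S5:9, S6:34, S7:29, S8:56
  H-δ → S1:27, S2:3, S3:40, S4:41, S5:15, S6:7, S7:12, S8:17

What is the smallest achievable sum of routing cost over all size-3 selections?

Open {H-α, H-β, H-δ}.
  S1→H-β 15, S2→H-δ 3, S3→H-β 36, S4→H-α 25, S5→H-α 11, S6→H-δ 7, S7→H-α 7, S8→H-δ 17  ⇒ total 121.
Compare {H-α, H-γ, H-δ}: total 126.
Compare {H-β, H-γ, H-δ}: total 138.
No size-3 selection does better; minimum is 121.

121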